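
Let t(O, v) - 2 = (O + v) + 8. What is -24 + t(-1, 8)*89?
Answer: 1489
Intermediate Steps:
t(O, v) = 10 + O + v (t(O, v) = 2 + ((O + v) + 8) = 2 + (8 + O + v) = 10 + O + v)
-24 + t(-1, 8)*89 = -24 + (10 - 1 + 8)*89 = -24 + 17*89 = -24 + 1513 = 1489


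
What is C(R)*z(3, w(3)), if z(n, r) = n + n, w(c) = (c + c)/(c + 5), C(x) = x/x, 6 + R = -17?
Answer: 6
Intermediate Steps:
R = -23 (R = -6 - 17 = -23)
C(x) = 1
w(c) = 2*c/(5 + c) (w(c) = (2*c)/(5 + c) = 2*c/(5 + c))
z(n, r) = 2*n
C(R)*z(3, w(3)) = 1*(2*3) = 1*6 = 6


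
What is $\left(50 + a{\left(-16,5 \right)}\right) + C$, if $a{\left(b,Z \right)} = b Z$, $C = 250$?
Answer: $220$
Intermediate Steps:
$a{\left(b,Z \right)} = Z b$
$\left(50 + a{\left(-16,5 \right)}\right) + C = \left(50 + 5 \left(-16\right)\right) + 250 = \left(50 - 80\right) + 250 = -30 + 250 = 220$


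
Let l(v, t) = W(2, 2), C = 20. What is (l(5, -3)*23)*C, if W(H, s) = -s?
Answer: -920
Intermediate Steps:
l(v, t) = -2 (l(v, t) = -1*2 = -2)
(l(5, -3)*23)*C = -2*23*20 = -46*20 = -920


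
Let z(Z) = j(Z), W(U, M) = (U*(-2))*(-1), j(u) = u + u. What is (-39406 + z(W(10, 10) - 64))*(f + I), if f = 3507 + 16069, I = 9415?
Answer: -1144970554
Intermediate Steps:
j(u) = 2*u
W(U, M) = 2*U (W(U, M) = -2*U*(-1) = 2*U)
z(Z) = 2*Z
f = 19576
(-39406 + z(W(10, 10) - 64))*(f + I) = (-39406 + 2*(2*10 - 64))*(19576 + 9415) = (-39406 + 2*(20 - 64))*28991 = (-39406 + 2*(-44))*28991 = (-39406 - 88)*28991 = -39494*28991 = -1144970554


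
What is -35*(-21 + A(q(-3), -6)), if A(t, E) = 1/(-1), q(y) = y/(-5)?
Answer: 770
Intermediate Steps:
q(y) = -y/5 (q(y) = y*(-1/5) = -y/5)
A(t, E) = -1
-35*(-21 + A(q(-3), -6)) = -35*(-21 - 1) = -35*(-22) = 770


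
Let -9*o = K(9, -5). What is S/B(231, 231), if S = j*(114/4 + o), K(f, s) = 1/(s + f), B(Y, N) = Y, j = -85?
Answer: -87125/8316 ≈ -10.477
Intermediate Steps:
K(f, s) = 1/(f + s)
o = -1/36 (o = -1/(9*(9 - 5)) = -1/9/4 = -1/9*1/4 = -1/36 ≈ -0.027778)
S = -87125/36 (S = -85*(114/4 - 1/36) = -85*(114*(1/4) - 1/36) = -85*(57/2 - 1/36) = -85*1025/36 = -87125/36 ≈ -2420.1)
S/B(231, 231) = -87125/36/231 = -87125/36*1/231 = -87125/8316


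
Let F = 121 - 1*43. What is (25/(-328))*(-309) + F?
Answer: 33309/328 ≈ 101.55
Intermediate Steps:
F = 78 (F = 121 - 43 = 78)
(25/(-328))*(-309) + F = (25/(-328))*(-309) + 78 = (25*(-1/328))*(-309) + 78 = -25/328*(-309) + 78 = 7725/328 + 78 = 33309/328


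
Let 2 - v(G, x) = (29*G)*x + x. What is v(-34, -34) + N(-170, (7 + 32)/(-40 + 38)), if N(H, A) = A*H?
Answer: -30173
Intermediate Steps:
v(G, x) = 2 - x - 29*G*x (v(G, x) = 2 - ((29*G)*x + x) = 2 - (29*G*x + x) = 2 - (x + 29*G*x) = 2 + (-x - 29*G*x) = 2 - x - 29*G*x)
v(-34, -34) + N(-170, (7 + 32)/(-40 + 38)) = (2 - 1*(-34) - 29*(-34)*(-34)) + ((7 + 32)/(-40 + 38))*(-170) = (2 + 34 - 33524) + (39/(-2))*(-170) = -33488 + (39*(-1/2))*(-170) = -33488 - 39/2*(-170) = -33488 + 3315 = -30173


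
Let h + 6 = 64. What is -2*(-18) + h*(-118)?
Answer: -6808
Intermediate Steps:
h = 58 (h = -6 + 64 = 58)
-2*(-18) + h*(-118) = -2*(-18) + 58*(-118) = 36 - 6844 = -6808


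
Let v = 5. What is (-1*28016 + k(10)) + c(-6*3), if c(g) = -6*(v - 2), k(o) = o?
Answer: -28024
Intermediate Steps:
c(g) = -18 (c(g) = -6*(5 - 2) = -6*3 = -18)
(-1*28016 + k(10)) + c(-6*3) = (-1*28016 + 10) - 18 = (-28016 + 10) - 18 = -28006 - 18 = -28024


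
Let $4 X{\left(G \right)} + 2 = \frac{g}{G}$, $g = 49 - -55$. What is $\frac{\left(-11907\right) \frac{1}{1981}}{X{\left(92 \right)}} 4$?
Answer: $\frac{156492}{1415} \approx 110.6$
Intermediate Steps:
$g = 104$ ($g = 49 + 55 = 104$)
$X{\left(G \right)} = - \frac{1}{2} + \frac{26}{G}$ ($X{\left(G \right)} = - \frac{1}{2} + \frac{104 \frac{1}{G}}{4} = - \frac{1}{2} + \frac{26}{G}$)
$\frac{\left(-11907\right) \frac{1}{1981}}{X{\left(92 \right)}} 4 = \frac{\left(-11907\right) \frac{1}{1981}}{\frac{1}{2} \cdot \frac{1}{92} \left(52 - 92\right)} 4 = - \frac{1701}{283 \cdot \frac{1}{2} \cdot \frac{1}{92} \left(-40\right)} 4 = - \frac{1701}{283 \left(- \frac{5}{23}\right)} 4 = \left(- \frac{1701}{283}\right) \left(- \frac{23}{5}\right) 4 = \frac{39123}{1415} \cdot 4 = \frac{156492}{1415}$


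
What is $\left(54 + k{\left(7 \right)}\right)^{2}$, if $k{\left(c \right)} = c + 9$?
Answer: $4900$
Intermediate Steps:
$k{\left(c \right)} = 9 + c$
$\left(54 + k{\left(7 \right)}\right)^{2} = \left(54 + \left(9 + 7\right)\right)^{2} = \left(54 + 16\right)^{2} = 70^{2} = 4900$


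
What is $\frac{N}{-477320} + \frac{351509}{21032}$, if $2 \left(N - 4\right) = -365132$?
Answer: $\frac{21452739983}{1254874280} \approx 17.096$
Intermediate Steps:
$N = -182562$ ($N = 4 + \frac{1}{2} \left(-365132\right) = 4 - 182566 = -182562$)
$\frac{N}{-477320} + \frac{351509}{21032} = - \frac{182562}{-477320} + \frac{351509}{21032} = \left(-182562\right) \left(- \frac{1}{477320}\right) + 351509 \cdot \frac{1}{21032} = \frac{91281}{238660} + \frac{351509}{21032} = \frac{21452739983}{1254874280}$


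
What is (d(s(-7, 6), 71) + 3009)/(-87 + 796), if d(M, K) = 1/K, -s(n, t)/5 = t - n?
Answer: 213640/50339 ≈ 4.2440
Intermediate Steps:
s(n, t) = -5*t + 5*n (s(n, t) = -5*(t - n) = -5*t + 5*n)
(d(s(-7, 6), 71) + 3009)/(-87 + 796) = (1/71 + 3009)/(-87 + 796) = (1/71 + 3009)/709 = (213640/71)*(1/709) = 213640/50339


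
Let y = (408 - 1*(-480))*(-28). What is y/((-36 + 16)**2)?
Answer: -1554/25 ≈ -62.160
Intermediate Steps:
y = -24864 (y = (408 + 480)*(-28) = 888*(-28) = -24864)
y/((-36 + 16)**2) = -24864/(-36 + 16)**2 = -24864/((-20)**2) = -24864/400 = -24864*1/400 = -1554/25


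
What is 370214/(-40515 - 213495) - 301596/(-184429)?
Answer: 4165101077/23423405145 ≈ 0.17782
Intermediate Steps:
370214/(-40515 - 213495) - 301596/(-184429) = 370214/(-254010) - 301596*(-1/184429) = 370214*(-1/254010) + 301596/184429 = -185107/127005 + 301596/184429 = 4165101077/23423405145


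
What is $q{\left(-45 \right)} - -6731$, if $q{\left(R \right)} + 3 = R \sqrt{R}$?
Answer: $6728 - 135 i \sqrt{5} \approx 6728.0 - 301.87 i$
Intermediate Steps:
$q{\left(R \right)} = -3 + R^{\frac{3}{2}}$ ($q{\left(R \right)} = -3 + R \sqrt{R} = -3 + R^{\frac{3}{2}}$)
$q{\left(-45 \right)} - -6731 = \left(-3 + \left(-45\right)^{\frac{3}{2}}\right) - -6731 = \left(-3 - 135 i \sqrt{5}\right) + 6731 = 6728 - 135 i \sqrt{5}$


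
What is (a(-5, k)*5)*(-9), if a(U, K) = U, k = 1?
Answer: 225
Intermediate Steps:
(a(-5, k)*5)*(-9) = -5*5*(-9) = -25*(-9) = 225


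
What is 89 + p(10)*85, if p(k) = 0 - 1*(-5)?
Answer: 514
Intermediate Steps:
p(k) = 5 (p(k) = 0 + 5 = 5)
89 + p(10)*85 = 89 + 5*85 = 89 + 425 = 514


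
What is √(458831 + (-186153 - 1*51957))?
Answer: √220721 ≈ 469.81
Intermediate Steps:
√(458831 + (-186153 - 1*51957)) = √(458831 + (-186153 - 51957)) = √(458831 - 238110) = √220721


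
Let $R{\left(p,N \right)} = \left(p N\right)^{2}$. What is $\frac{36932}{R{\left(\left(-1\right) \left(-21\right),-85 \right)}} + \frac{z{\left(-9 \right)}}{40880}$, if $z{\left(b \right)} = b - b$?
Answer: $\frac{5276}{455175} \approx 0.011591$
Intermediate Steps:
$z{\left(b \right)} = 0$
$R{\left(p,N \right)} = N^{2} p^{2}$ ($R{\left(p,N \right)} = \left(N p\right)^{2} = N^{2} p^{2}$)
$\frac{36932}{R{\left(\left(-1\right) \left(-21\right),-85 \right)}} + \frac{z{\left(-9 \right)}}{40880} = \frac{36932}{\left(-85\right)^{2} \left(\left(-1\right) \left(-21\right)\right)^{2}} + \frac{0}{40880} = \frac{36932}{7225 \cdot 21^{2}} + 0 \cdot \frac{1}{40880} = \frac{36932}{7225 \cdot 441} + 0 = \frac{36932}{3186225} + 0 = 36932 \cdot \frac{1}{3186225} + 0 = \frac{5276}{455175} + 0 = \frac{5276}{455175}$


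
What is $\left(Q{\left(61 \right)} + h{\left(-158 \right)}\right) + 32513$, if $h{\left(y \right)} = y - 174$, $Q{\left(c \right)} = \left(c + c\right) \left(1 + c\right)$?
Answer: $39745$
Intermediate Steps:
$Q{\left(c \right)} = 2 c \left(1 + c\right)$
$h{\left(y \right)} = -174 + y$
$\left(Q{\left(61 \right)} + h{\left(-158 \right)}\right) + 32513 = \left(2 \cdot 61 \left(1 + 61\right) - 332\right) + 32513 = \left(2 \cdot 61 \cdot 62 - 332\right) + 32513 = \left(7564 - 332\right) + 32513 = 7232 + 32513 = 39745$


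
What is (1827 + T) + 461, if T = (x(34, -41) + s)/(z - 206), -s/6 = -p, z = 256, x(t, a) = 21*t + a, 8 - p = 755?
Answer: 110591/50 ≈ 2211.8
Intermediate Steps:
p = -747 (p = 8 - 1*755 = 8 - 755 = -747)
x(t, a) = a + 21*t
s = -4482 (s = -(-6)*(-747) = -6*747 = -4482)
T = -3809/50 (T = ((-41 + 21*34) - 4482)/(256 - 206) = ((-41 + 714) - 4482)/50 = (673 - 4482)*(1/50) = -3809*1/50 = -3809/50 ≈ -76.180)
(1827 + T) + 461 = (1827 - 3809/50) + 461 = 87541/50 + 461 = 110591/50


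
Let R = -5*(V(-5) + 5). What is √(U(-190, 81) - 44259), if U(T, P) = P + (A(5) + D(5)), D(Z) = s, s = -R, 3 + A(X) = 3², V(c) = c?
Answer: 6*I*√1227 ≈ 210.17*I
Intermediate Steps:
R = 0 (R = -5*(-5 + 5) = -5*0 = 0)
A(X) = 6 (A(X) = -3 + 3² = -3 + 9 = 6)
s = 0 (s = -1*0 = 0)
D(Z) = 0
U(T, P) = 6 + P (U(T, P) = P + (6 + 0) = P + 6 = 6 + P)
√(U(-190, 81) - 44259) = √((6 + 81) - 44259) = √(87 - 44259) = √(-44172) = 6*I*√1227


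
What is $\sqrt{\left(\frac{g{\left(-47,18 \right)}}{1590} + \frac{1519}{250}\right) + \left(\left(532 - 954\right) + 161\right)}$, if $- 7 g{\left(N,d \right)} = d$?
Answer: $\frac{i \sqrt{87720542210}}{18550} \approx 15.966 i$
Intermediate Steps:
$g{\left(N,d \right)} = - \frac{d}{7}$
$\sqrt{\left(\frac{g{\left(-47,18 \right)}}{1590} + \frac{1519}{250}\right) + \left(\left(532 - 954\right) + 161\right)} = \sqrt{\left(\frac{\left(- \frac{1}{7}\right) 18}{1590} + \frac{1519}{250}\right) + \left(\left(532 - 954\right) + 161\right)} = \sqrt{\left(\left(- \frac{18}{7}\right) \frac{1}{1590} + 1519 \cdot \frac{1}{250}\right) + \left(-422 + 161\right)} = \sqrt{\left(- \frac{3}{1855} + \frac{1519}{250}\right) - 261} = \sqrt{\frac{563399}{92750} - 261} = \sqrt{- \frac{23644351}{92750}} = \frac{i \sqrt{87720542210}}{18550}$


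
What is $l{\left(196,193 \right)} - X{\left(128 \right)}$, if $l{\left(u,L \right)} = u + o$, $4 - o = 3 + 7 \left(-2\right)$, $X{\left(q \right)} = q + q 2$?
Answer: $-173$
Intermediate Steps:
$X{\left(q \right)} = 3 q$ ($X{\left(q \right)} = q + 2 q = 3 q$)
$o = 15$ ($o = 4 - \left(3 + 7 \left(-2\right)\right) = 4 - \left(3 - 14\right) = 4 - -11 = 4 + 11 = 15$)
$l{\left(u,L \right)} = 15 + u$ ($l{\left(u,L \right)} = u + 15 = 15 + u$)
$l{\left(196,193 \right)} - X{\left(128 \right)} = \left(15 + 196\right) - 3 \cdot 128 = 211 - 384 = -173$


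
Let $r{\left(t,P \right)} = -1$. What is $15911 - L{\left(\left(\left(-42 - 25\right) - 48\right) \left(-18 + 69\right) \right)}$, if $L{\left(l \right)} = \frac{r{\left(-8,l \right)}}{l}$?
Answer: $\frac{93318014}{5865} \approx 15911.0$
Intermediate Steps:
$L{\left(l \right)} = - \frac{1}{l}$
$15911 - L{\left(\left(\left(-42 - 25\right) - 48\right) \left(-18 + 69\right) \right)} = 15911 - - \frac{1}{\left(\left(-42 - 25\right) - 48\right) \left(-18 + 69\right)} = 15911 - - \frac{1}{\left(\left(-42 - 25\right) - 48\right) 51} = 15911 - - \frac{1}{\left(-67 - 48\right) 51} = 15911 - - \frac{1}{\left(-115\right) 51} = 15911 - - \frac{1}{-5865} = 15911 - \left(-1\right) \left(- \frac{1}{5865}\right) = 15911 - \frac{1}{5865} = \frac{93318014}{5865}$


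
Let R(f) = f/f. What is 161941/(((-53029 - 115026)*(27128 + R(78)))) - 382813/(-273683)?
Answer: 1745262964200532/1247765707011885 ≈ 1.3987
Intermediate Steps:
R(f) = 1
161941/(((-53029 - 115026)*(27128 + R(78)))) - 382813/(-273683) = 161941/(((-53029 - 115026)*(27128 + 1))) - 382813/(-273683) = 161941/((-168055*27129)) - 382813*(-1/273683) = 161941/(-4559164095) + 382813/273683 = 161941*(-1/4559164095) + 382813/273683 = -161941/4559164095 + 382813/273683 = 1745262964200532/1247765707011885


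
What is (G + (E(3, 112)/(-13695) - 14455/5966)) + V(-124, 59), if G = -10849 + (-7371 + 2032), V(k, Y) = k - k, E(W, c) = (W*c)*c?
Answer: -441017605099/27234790 ≈ -16193.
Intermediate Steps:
E(W, c) = W*c²
V(k, Y) = 0
G = -16188 (G = -10849 - 5339 = -16188)
(G + (E(3, 112)/(-13695) - 14455/5966)) + V(-124, 59) = (-16188 + ((3*112²)/(-13695) - 14455/5966)) + 0 = (-16188 + ((3*12544)*(-1/13695) - 14455*1/5966)) + 0 = (-16188 + (37632*(-1/13695) - 14455/5966)) + 0 = (-16188 + (-12544/4565 - 14455/5966)) + 0 = (-16188 - 140824579/27234790) + 0 = -441017605099/27234790 + 0 = -441017605099/27234790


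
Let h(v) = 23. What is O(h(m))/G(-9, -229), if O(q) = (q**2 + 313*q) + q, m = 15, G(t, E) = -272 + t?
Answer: -7751/281 ≈ -27.584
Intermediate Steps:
O(q) = q**2 + 314*q
O(h(m))/G(-9, -229) = (23*(314 + 23))/(-272 - 9) = (23*337)/(-281) = 7751*(-1/281) = -7751/281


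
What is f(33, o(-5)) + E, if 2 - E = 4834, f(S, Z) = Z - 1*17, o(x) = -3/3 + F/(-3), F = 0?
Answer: -4850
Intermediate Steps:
o(x) = -1 (o(x) = -3/3 + 0/(-3) = -3*1/3 + 0*(-1/3) = -1 + 0 = -1)
f(S, Z) = -17 + Z (f(S, Z) = Z - 17 = -17 + Z)
E = -4832 (E = 2 - 1*4834 = 2 - 4834 = -4832)
f(33, o(-5)) + E = (-17 - 1) - 4832 = -18 - 4832 = -4850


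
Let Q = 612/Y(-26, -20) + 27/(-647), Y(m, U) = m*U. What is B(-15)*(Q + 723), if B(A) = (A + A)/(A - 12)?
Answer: 20302337/25233 ≈ 804.59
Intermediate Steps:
Y(m, U) = U*m
B(A) = 2*A/(-12 + A) (B(A) = (2*A)/(-12 + A) = 2*A/(-12 + A))
Q = 95481/84110 (Q = 612/((-20*(-26))) + 27/(-647) = 612/520 + 27*(-1/647) = 612*(1/520) - 27/647 = 153/130 - 27/647 = 95481/84110 ≈ 1.1352)
B(-15)*(Q + 723) = (2*(-15)/(-12 - 15))*(95481/84110 + 723) = (2*(-15)/(-27))*(60907011/84110) = (2*(-15)*(-1/27))*(60907011/84110) = (10/9)*(60907011/84110) = 20302337/25233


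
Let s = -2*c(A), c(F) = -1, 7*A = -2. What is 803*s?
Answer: 1606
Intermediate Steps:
A = -2/7 (A = (1/7)*(-2) = -2/7 ≈ -0.28571)
s = 2 (s = -2*(-1) = 2)
803*s = 803*2 = 1606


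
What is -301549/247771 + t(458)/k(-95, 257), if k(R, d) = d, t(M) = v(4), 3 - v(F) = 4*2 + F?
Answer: -79728032/63677147 ≈ -1.2521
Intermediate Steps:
v(F) = -5 - F (v(F) = 3 - (4*2 + F) = 3 - (8 + F) = 3 + (-8 - F) = -5 - F)
t(M) = -9 (t(M) = -5 - 1*4 = -5 - 4 = -9)
-301549/247771 + t(458)/k(-95, 257) = -301549/247771 - 9/257 = -79728032/63677147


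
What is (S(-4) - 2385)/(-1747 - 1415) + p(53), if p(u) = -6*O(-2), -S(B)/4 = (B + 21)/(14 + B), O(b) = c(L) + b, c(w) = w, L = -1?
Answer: 296539/15810 ≈ 18.756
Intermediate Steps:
O(b) = -1 + b
S(B) = -4*(21 + B)/(14 + B) (S(B) = -4*(B + 21)/(14 + B) = -4*(21 + B)/(14 + B))
p(u) = 18 (p(u) = -6*(-1 - 2) = -6*(-3) = 18)
(S(-4) - 2385)/(-1747 - 1415) + p(53) = (4*(-21 - 1*(-4))/(14 - 4) - 2385)/(-1747 - 1415) + 18 = (4*(-21 + 4)/10 - 2385)/(-3162) + 18 = (4*(1/10)*(-17) - 2385)*(-1/3162) + 18 = (-34/5 - 2385)*(-1/3162) + 18 = -11959/5*(-1/3162) + 18 = 11959/15810 + 18 = 296539/15810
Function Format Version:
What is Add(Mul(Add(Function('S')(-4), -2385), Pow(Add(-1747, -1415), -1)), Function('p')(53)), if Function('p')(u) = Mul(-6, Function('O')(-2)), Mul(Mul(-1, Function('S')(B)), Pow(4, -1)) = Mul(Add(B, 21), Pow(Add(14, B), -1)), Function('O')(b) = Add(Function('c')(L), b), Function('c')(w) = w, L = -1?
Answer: Rational(296539, 15810) ≈ 18.756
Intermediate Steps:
Function('O')(b) = Add(-1, b)
Function('S')(B) = Mul(-4, Pow(Add(14, B), -1), Add(21, B)) (Function('S')(B) = Mul(-4, Mul(Add(B, 21), Pow(Add(14, B), -1))) = Mul(-4, Mul(Add(21, B), Pow(Add(14, B), -1))) = Mul(-4, Mul(Pow(Add(14, B), -1), Add(21, B))) = Mul(-4, Pow(Add(14, B), -1), Add(21, B)))
Function('p')(u) = 18 (Function('p')(u) = Mul(-6, Add(-1, -2)) = Mul(-6, -3) = 18)
Add(Mul(Add(Function('S')(-4), -2385), Pow(Add(-1747, -1415), -1)), Function('p')(53)) = Add(Mul(Add(Mul(4, Pow(Add(14, -4), -1), Add(-21, Mul(-1, -4))), -2385), Pow(Add(-1747, -1415), -1)), 18) = Add(Mul(Add(Mul(4, Pow(10, -1), Add(-21, 4)), -2385), Pow(-3162, -1)), 18) = Add(Mul(Add(Mul(4, Rational(1, 10), -17), -2385), Rational(-1, 3162)), 18) = Add(Mul(Add(Rational(-34, 5), -2385), Rational(-1, 3162)), 18) = Add(Mul(Rational(-11959, 5), Rational(-1, 3162)), 18) = Add(Rational(11959, 15810), 18) = Rational(296539, 15810)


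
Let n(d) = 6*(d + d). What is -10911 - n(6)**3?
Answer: -384159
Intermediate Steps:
n(d) = 12*d (n(d) = 6*(2*d) = 12*d)
-10911 - n(6)**3 = -10911 - (12*6)**3 = -10911 - 1*72**3 = -10911 - 1*373248 = -10911 - 373248 = -384159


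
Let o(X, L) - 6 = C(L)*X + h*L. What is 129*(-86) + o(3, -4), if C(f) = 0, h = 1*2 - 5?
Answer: -11076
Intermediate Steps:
h = -3 (h = 2 - 5 = -3)
o(X, L) = 6 - 3*L (o(X, L) = 6 + (0*X - 3*L) = 6 + (0 - 3*L) = 6 - 3*L)
129*(-86) + o(3, -4) = 129*(-86) + (6 - 3*(-4)) = -11094 + (6 + 12) = -11094 + 18 = -11076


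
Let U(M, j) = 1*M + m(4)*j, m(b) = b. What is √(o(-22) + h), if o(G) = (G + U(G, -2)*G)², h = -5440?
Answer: 14*√2049 ≈ 633.72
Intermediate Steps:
U(M, j) = M + 4*j (U(M, j) = 1*M + 4*j = M + 4*j)
o(G) = (G + G*(-8 + G))² (o(G) = (G + (G + 4*(-2))*G)² = (G + (G - 8)*G)² = (G + (-8 + G)*G)² = (G + G*(-8 + G))²)
√(o(-22) + h) = √((-22)²*(-7 - 22)² - 5440) = √(484*(-29)² - 5440) = √(484*841 - 5440) = √(407044 - 5440) = √401604 = 14*√2049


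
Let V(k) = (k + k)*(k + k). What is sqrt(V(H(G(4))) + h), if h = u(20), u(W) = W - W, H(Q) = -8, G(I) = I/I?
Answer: 16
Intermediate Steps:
G(I) = 1
u(W) = 0
h = 0
V(k) = 4*k**2 (V(k) = (2*k)*(2*k) = 4*k**2)
sqrt(V(H(G(4))) + h) = sqrt(4*(-8)**2 + 0) = sqrt(4*64 + 0) = sqrt(256 + 0) = sqrt(256) = 16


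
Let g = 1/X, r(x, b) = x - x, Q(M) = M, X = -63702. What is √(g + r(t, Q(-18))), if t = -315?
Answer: I*√7078/21234 ≈ 0.0039621*I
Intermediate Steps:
r(x, b) = 0
g = -1/63702 (g = 1/(-63702) = -1/63702 ≈ -1.5698e-5)
√(g + r(t, Q(-18))) = √(-1/63702 + 0) = √(-1/63702) = I*√7078/21234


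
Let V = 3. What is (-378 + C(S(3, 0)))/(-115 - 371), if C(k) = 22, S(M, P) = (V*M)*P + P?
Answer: 178/243 ≈ 0.73251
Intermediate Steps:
S(M, P) = P + 3*M*P (S(M, P) = (3*M)*P + P = 3*M*P + P = P + 3*M*P)
(-378 + C(S(3, 0)))/(-115 - 371) = (-378 + 22)/(-115 - 371) = -356/(-486) = -356*(-1/486) = 178/243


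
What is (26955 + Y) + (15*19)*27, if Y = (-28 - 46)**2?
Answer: 40126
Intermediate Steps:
Y = 5476 (Y = (-74)**2 = 5476)
(26955 + Y) + (15*19)*27 = (26955 + 5476) + (15*19)*27 = 32431 + 285*27 = 32431 + 7695 = 40126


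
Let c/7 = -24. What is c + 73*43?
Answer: 2971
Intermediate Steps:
c = -168 (c = 7*(-24) = -168)
c + 73*43 = -168 + 73*43 = -168 + 3139 = 2971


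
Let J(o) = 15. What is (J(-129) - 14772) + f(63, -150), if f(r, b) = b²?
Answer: 7743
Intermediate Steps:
(J(-129) - 14772) + f(63, -150) = (15 - 14772) + (-150)² = -14757 + 22500 = 7743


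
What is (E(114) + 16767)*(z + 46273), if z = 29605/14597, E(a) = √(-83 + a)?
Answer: 11325715917462/14597 + 675476586*√31/14597 ≈ 7.7615e+8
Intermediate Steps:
z = 29605/14597 (z = 29605*(1/14597) = 29605/14597 ≈ 2.0282)
(E(114) + 16767)*(z + 46273) = (√(-83 + 114) + 16767)*(29605/14597 + 46273) = (√31 + 16767)*(675476586/14597) = (16767 + √31)*(675476586/14597) = 11325715917462/14597 + 675476586*√31/14597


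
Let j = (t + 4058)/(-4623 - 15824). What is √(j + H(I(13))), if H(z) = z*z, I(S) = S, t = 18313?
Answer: 2*√17549516971/20447 ≈ 12.958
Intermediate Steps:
H(z) = z²
j = -22371/20447 (j = (18313 + 4058)/(-4623 - 15824) = 22371/(-20447) = 22371*(-1/20447) = -22371/20447 ≈ -1.0941)
√(j + H(I(13))) = √(-22371/20447 + 13²) = √(-22371/20447 + 169) = √(3433172/20447) = 2*√17549516971/20447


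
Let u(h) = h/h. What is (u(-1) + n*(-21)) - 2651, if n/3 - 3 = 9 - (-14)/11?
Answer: -38348/11 ≈ -3486.2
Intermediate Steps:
u(h) = 1
n = 438/11 (n = 9 + 3*(9 - (-14)/11) = 9 + 3*(9 - 1*(-14/11)) = 9 + 3*(9 + 14/11) = 9 + 3*(113/11) = 9 + 339/11 = 438/11 ≈ 39.818)
(u(-1) + n*(-21)) - 2651 = (1 + (438/11)*(-21)) - 2651 = (1 - 9198/11) - 2651 = -9187/11 - 2651 = -38348/11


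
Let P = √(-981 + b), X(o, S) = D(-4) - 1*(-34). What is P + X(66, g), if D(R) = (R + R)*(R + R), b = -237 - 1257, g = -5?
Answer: 98 + 15*I*√11 ≈ 98.0 + 49.749*I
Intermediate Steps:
b = -1494
D(R) = 4*R² (D(R) = (2*R)*(2*R) = 4*R²)
X(o, S) = 98 (X(o, S) = 4*(-4)² - 1*(-34) = 4*16 + 34 = 64 + 34 = 98)
P = 15*I*√11 (P = √(-981 - 1494) = √(-2475) = 15*I*√11 ≈ 49.749*I)
P + X(66, g) = 15*I*√11 + 98 = 98 + 15*I*√11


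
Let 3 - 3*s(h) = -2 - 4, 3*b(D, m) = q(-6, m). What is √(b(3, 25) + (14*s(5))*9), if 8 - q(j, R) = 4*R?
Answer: √3126/3 ≈ 18.637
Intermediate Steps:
q(j, R) = 8 - 4*R
b(D, m) = 8/3 - 4*m/3 (b(D, m) = (8 - 4*m)/3 = 8/3 - 4*m/3)
s(h) = 3 (s(h) = 1 - (-2 - 4)/3 = 1 - ⅓*(-6) = 1 + 2 = 3)
√(b(3, 25) + (14*s(5))*9) = √((8/3 - 4/3*25) + (14*3)*9) = √((8/3 - 100/3) + 42*9) = √(-92/3 + 378) = √(1042/3) = √3126/3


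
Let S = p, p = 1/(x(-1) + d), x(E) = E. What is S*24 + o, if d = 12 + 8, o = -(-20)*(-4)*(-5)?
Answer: 7624/19 ≈ 401.26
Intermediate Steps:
o = 400 (o = -4*20*(-5) = -80*(-5) = 400)
d = 20
p = 1/19 (p = 1/(-1 + 20) = 1/19 ≈ 0.052632)
S = 1/19 ≈ 0.052632
S*24 + o = (1/19)*24 + 400 = 24/19 + 400 = 7624/19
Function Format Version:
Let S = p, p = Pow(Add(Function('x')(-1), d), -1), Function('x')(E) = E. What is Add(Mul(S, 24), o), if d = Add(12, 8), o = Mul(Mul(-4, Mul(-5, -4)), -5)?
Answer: Rational(7624, 19) ≈ 401.26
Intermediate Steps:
o = 400 (o = Mul(Mul(-4, 20), -5) = Mul(-80, -5) = 400)
d = 20
p = Rational(1, 19) (p = Pow(Add(-1, 20), -1) = Pow(19, -1) = Rational(1, 19) ≈ 0.052632)
S = Rational(1, 19) ≈ 0.052632
Add(Mul(S, 24), o) = Add(Mul(Rational(1, 19), 24), 400) = Add(Rational(24, 19), 400) = Rational(7624, 19)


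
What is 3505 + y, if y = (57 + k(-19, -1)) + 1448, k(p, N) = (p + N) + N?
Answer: 4989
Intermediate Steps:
k(p, N) = p + 2*N (k(p, N) = (N + p) + N = p + 2*N)
y = 1484 (y = (57 + (-19 + 2*(-1))) + 1448 = (57 + (-19 - 2)) + 1448 = (57 - 21) + 1448 = 36 + 1448 = 1484)
3505 + y = 3505 + 1484 = 4989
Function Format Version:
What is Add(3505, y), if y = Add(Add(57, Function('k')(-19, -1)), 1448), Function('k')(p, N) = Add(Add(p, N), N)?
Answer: 4989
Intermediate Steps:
Function('k')(p, N) = Add(p, Mul(2, N)) (Function('k')(p, N) = Add(Add(N, p), N) = Add(p, Mul(2, N)))
y = 1484 (y = Add(Add(57, Add(-19, Mul(2, -1))), 1448) = Add(Add(57, Add(-19, -2)), 1448) = Add(Add(57, -21), 1448) = Add(36, 1448) = 1484)
Add(3505, y) = Add(3505, 1484) = 4989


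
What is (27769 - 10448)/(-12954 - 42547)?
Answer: -17321/55501 ≈ -0.31208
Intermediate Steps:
(27769 - 10448)/(-12954 - 42547) = 17321/(-55501) = 17321*(-1/55501) = -17321/55501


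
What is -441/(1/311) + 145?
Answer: -137006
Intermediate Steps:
-441/(1/311) + 145 = -441/1/311 + 145 = -441*311 + 145 = -137151 + 145 = -137006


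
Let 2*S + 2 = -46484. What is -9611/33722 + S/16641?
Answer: -943737097/561167802 ≈ -1.6817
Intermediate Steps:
S = -23243 (S = -1 + (1/2)*(-46484) = -1 - 23242 = -23243)
-9611/33722 + S/16641 = -9611/33722 - 23243/16641 = -943737097/561167802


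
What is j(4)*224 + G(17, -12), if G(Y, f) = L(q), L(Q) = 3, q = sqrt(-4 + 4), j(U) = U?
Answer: 899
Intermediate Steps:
q = 0 (q = sqrt(0) = 0)
G(Y, f) = 3
j(4)*224 + G(17, -12) = 4*224 + 3 = 896 + 3 = 899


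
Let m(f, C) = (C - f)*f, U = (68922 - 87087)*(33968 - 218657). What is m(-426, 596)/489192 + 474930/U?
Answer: -901473212823/1013073053146 ≈ -0.88984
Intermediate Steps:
U = 3354875685 (U = -18165*(-184689) = 3354875685)
m(f, C) = f*(C - f)
m(-426, 596)/489192 + 474930/U = -426*(596 - 1*(-426))/489192 + 474930/3354875685 = -426*(596 + 426)*(1/489192) + 474930*(1/3354875685) = -426*1022*(1/489192) + 3518/24850931 = -435372*1/489192 + 3518/24850931 = -36281/40766 + 3518/24850931 = -901473212823/1013073053146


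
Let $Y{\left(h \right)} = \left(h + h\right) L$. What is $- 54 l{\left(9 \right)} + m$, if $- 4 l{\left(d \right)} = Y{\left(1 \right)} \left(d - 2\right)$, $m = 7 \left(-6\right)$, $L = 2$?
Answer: $336$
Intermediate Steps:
$m = -42$
$Y{\left(h \right)} = 4 h$ ($Y{\left(h \right)} = \left(h + h\right) 2 = 2 h 2 = 4 h$)
$l{\left(d \right)} = 2 - d$ ($l{\left(d \right)} = - \frac{4 \cdot 1 \left(d - 2\right)}{4} = - \frac{4 \left(-2 + d\right)}{4} = - \frac{-8 + 4 d}{4} = 2 - d$)
$- 54 l{\left(9 \right)} + m = - 54 \left(2 - 9\right) - 42 = \left(-54\right) \left(-7\right) - 42 = 378 - 42 = 336$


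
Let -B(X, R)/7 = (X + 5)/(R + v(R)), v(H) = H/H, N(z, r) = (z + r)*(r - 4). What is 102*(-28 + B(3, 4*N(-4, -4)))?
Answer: -739704/257 ≈ -2878.2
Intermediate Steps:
N(z, r) = (-4 + r)*(r + z) (N(z, r) = (r + z)*(-4 + r) = (-4 + r)*(r + z))
v(H) = 1
B(X, R) = -7*(5 + X)/(1 + R) (B(X, R) = -7*(X + 5)/(R + 1) = -7*(5 + X)/(1 + R))
102*(-28 + B(3, 4*N(-4, -4))) = 102*(-28 + 7*(-5 - 1*3)/(1 + 4*((-4)**2 - 4*(-4) - 4*(-4) - 4*(-4)))) = 102*(-28 + 7*(-5 - 3)/(1 + 4*(16 + 16 + 16 + 16))) = 102*(-28 + 7*(-8)/(1 + 4*64)) = 102*(-28 + 7*(-8)/(1 + 256)) = 102*(-28 + 7*(-8)/257) = 102*(-28 + 7*(1/257)*(-8)) = 102*(-28 - 56/257) = 102*(-7252/257) = -739704/257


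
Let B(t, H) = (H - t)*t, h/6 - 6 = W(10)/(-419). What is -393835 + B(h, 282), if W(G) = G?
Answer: -67592581219/175561 ≈ -3.8501e+5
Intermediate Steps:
h = 15024/419 (h = 36 + 6*(10/(-419)) = 36 + 6*(10*(-1/419)) = 36 + 6*(-10/419) = 36 - 60/419 = 15024/419 ≈ 35.857)
B(t, H) = t*(H - t)
-393835 + B(h, 282) = -393835 + 15024*(282 - 1*15024/419)/419 = -393835 + 15024*(282 - 15024/419)/419 = -393835 + (15024/419)*(103134/419) = -393835 + 1549485216/175561 = -67592581219/175561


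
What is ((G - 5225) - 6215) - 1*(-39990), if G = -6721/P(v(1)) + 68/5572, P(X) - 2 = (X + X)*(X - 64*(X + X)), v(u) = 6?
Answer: 51941175581/1819258 ≈ 28551.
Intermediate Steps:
P(X) = 2 - 254*X² (P(X) = 2 + (X + X)*(X - 64*(X + X)) = 2 + (2*X)*(X - 128*X) = 2 + (2*X)*(-127*X) = 2 - 254*X²)
G = 1359681/1819258 (G = -6721/(2 - 254*6²) + 68/5572 = -6721/(2 - 254*36) + 68*(1/5572) = -6721/(2 - 9144) + 17/1393 = -6721/(-9142) + 17/1393 = -6721*(-1/9142) + 17/1393 = 6721/9142 + 17/1393 = 1359681/1819258 ≈ 0.74738)
((G - 5225) - 6215) - 1*(-39990) = ((1359681/1819258 - 5225) - 6215) - 1*(-39990) = (-9504263369/1819258 - 6215) + 39990 = -20810951839/1819258 + 39990 = 51941175581/1819258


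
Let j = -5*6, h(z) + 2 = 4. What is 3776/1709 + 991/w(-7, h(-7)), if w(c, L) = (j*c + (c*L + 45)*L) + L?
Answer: 2728243/468266 ≈ 5.8263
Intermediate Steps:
h(z) = 2 (h(z) = -2 + 4 = 2)
j = -30
w(c, L) = L - 30*c + L*(45 + L*c) (w(c, L) = (-30*c + (c*L + 45)*L) + L = (-30*c + (L*c + 45)*L) + L = (-30*c + (45 + L*c)*L) + L = (-30*c + L*(45 + L*c)) + L = L - 30*c + L*(45 + L*c))
3776/1709 + 991/w(-7, h(-7)) = 3776/1709 + 991/(-30*(-7) + 46*2 - 7*2²) = 3776*(1/1709) + 991/(210 + 92 - 7*4) = 3776/1709 + 991/(210 + 92 - 28) = 3776/1709 + 991/274 = 2728243/468266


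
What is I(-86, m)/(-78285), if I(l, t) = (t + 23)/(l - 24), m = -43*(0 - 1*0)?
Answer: 23/8611350 ≈ 2.6709e-6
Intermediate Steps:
m = 0 (m = -43*(0 + 0) = -43*0 = 0)
I(l, t) = (23 + t)/(-24 + l)
I(-86, m)/(-78285) = ((23 + 0)/(-24 - 86))/(-78285) = (23/(-110))*(-1/78285) = -1/110*23*(-1/78285) = -23/110*(-1/78285) = 23/8611350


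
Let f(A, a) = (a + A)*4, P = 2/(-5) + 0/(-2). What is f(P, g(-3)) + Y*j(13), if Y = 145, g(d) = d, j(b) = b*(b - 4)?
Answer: 84757/5 ≈ 16951.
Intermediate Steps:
j(b) = b*(-4 + b)
P = -⅖ (P = 2*(-⅕) + 0*(-½) = -⅖ + 0 = -⅖ ≈ -0.40000)
f(A, a) = 4*A + 4*a (f(A, a) = (A + a)*4 = 4*A + 4*a)
f(P, g(-3)) + Y*j(13) = (4*(-⅖) + 4*(-3)) + 145*(13*(-4 + 13)) = (-8/5 - 12) + 145*(13*9) = -68/5 + 145*117 = -68/5 + 16965 = 84757/5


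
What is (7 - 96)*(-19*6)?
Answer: 10146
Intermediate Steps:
(7 - 96)*(-19*6) = -89*(-114) = 10146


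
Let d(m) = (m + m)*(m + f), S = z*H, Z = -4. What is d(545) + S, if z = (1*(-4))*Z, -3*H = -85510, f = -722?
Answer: 789370/3 ≈ 2.6312e+5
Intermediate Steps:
H = 85510/3 (H = -⅓*(-85510) = 85510/3 ≈ 28503.)
z = 16 (z = (1*(-4))*(-4) = -4*(-4) = 16)
S = 1368160/3 (S = 16*(85510/3) = 1368160/3 ≈ 4.5605e+5)
d(m) = 2*m*(-722 + m) (d(m) = (m + m)*(m - 722) = (2*m)*(-722 + m) = 2*m*(-722 + m))
d(545) + S = 2*545*(-722 + 545) + 1368160/3 = 2*545*(-177) + 1368160/3 = -192930 + 1368160/3 = 789370/3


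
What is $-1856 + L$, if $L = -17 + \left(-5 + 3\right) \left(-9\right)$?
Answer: $-1855$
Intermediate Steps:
$L = 1$ ($L = -17 - -18 = -17 + 18 = 1$)
$-1856 + L = -1856 + 1 = -1855$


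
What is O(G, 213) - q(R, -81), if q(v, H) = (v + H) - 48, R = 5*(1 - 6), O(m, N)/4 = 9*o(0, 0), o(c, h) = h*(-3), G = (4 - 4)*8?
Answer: 154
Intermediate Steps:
G = 0 (G = 0*8 = 0)
o(c, h) = -3*h
O(m, N) = 0 (O(m, N) = 4*(9*(-3*0)) = 4*(9*0) = 4*0 = 0)
R = -25 (R = 5*(-5) = -25)
q(v, H) = -48 + H + v (q(v, H) = (H + v) - 48 = -48 + H + v)
O(G, 213) - q(R, -81) = 0 - (-48 - 81 - 25) = 0 - 1*(-154) = 0 + 154 = 154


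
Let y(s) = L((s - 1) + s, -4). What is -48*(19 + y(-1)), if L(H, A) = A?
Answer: -720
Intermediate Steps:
y(s) = -4
-48*(19 + y(-1)) = -48*(19 - 4) = -48*15 = -720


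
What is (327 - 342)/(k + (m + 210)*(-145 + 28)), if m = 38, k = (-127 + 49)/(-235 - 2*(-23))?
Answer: 945/1827982 ≈ 0.00051696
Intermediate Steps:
k = 26/63 (k = -78/(-235 + 46) = -78/(-189) = -78*(-1/189) = 26/63 ≈ 0.41270)
(327 - 342)/(k + (m + 210)*(-145 + 28)) = (327 - 342)/(26/63 + (38 + 210)*(-145 + 28)) = -15/(26/63 + 248*(-117)) = -15/(26/63 - 29016) = -15/(-1827982/63) = -15*(-63/1827982) = 945/1827982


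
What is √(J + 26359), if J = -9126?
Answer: √17233 ≈ 131.27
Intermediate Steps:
√(J + 26359) = √(-9126 + 26359) = √17233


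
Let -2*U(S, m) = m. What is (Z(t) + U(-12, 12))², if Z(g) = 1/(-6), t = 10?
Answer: 1369/36 ≈ 38.028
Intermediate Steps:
U(S, m) = -m/2
Z(g) = -⅙
(Z(t) + U(-12, 12))² = (-⅙ - ½*12)² = (-⅙ - 6)² = (-37/6)² = 1369/36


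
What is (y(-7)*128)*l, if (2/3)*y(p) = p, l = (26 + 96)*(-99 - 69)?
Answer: 27546624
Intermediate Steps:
l = -20496 (l = 122*(-168) = -20496)
y(p) = 3*p/2
(y(-7)*128)*l = (((3/2)*(-7))*128)*(-20496) = -21/2*128*(-20496) = -1344*(-20496) = 27546624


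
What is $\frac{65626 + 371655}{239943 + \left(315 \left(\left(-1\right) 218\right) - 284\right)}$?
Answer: $\frac{33637}{13153} \approx 2.5574$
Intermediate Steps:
$\frac{65626 + 371655}{239943 + \left(315 \left(\left(-1\right) 218\right) - 284\right)} = \frac{437281}{239943 + \left(315 \left(-218\right) - 284\right)} = \frac{437281}{239943 - 68954} = \frac{437281}{170989} = 437281 \cdot \frac{1}{170989} = \frac{33637}{13153}$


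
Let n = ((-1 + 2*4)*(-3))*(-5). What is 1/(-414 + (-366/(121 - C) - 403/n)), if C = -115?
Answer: -12390/5196229 ≈ -0.0023844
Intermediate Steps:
n = 105 (n = ((-1 + 8)*(-3))*(-5) = (7*(-3))*(-5) = -21*(-5) = 105)
1/(-414 + (-366/(121 - C) - 403/n)) = 1/(-414 + (-366/(121 - 1*(-115)) - 403/105)) = 1/(-414 + (-366/(121 + 115) - 403*1/105)) = 1/(-414 + (-366/236 - 403/105)) = 1/(-414 + (-366*1/236 - 403/105)) = 1/(-414 + (-183/118 - 403/105)) = 1/(-414 - 66769/12390) = 1/(-5196229/12390) = -12390/5196229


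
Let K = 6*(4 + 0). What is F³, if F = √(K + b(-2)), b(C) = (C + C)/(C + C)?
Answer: 125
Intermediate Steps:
b(C) = 1 (b(C) = (2*C)/((2*C)) = (2*C)*(1/(2*C)) = 1)
K = 24 (K = 6*4 = 24)
F = 5 (F = √(24 + 1) = √25 = 5)
F³ = 5³ = 125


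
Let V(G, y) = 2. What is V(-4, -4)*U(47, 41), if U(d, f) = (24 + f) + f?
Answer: 212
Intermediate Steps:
U(d, f) = 24 + 2*f
V(-4, -4)*U(47, 41) = 2*(24 + 2*41) = 2*(24 + 82) = 2*106 = 212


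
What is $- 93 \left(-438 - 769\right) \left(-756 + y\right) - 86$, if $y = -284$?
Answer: $-116741126$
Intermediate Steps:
$- 93 \left(-438 - 769\right) \left(-756 + y\right) - 86 = - 93 \left(-438 - 769\right) \left(-756 - 284\right) - 86 = - 93 \left(\left(-1207\right) \left(-1040\right)\right) - 86 = \left(-93\right) 1255280 - 86 = -116741040 - 86 = -116741126$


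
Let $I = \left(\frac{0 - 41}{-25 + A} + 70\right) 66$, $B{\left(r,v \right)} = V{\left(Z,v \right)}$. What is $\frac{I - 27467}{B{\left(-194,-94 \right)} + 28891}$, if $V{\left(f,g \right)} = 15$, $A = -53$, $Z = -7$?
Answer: $- \frac{148280}{187889} \approx -0.78919$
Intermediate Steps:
$B{\left(r,v \right)} = 15$
$I = \frac{60511}{13}$ ($I = \left(\frac{0 - 41}{-25 - 53} + 70\right) 66 = \left(- \frac{41}{-78} + 70\right) 66 = \left(\left(-41\right) \left(- \frac{1}{78}\right) + 70\right) 66 = \left(\frac{41}{78} + 70\right) 66 = \frac{5501}{78} \cdot 66 = \frac{60511}{13} \approx 4654.7$)
$\frac{I - 27467}{B{\left(-194,-94 \right)} + 28891} = \frac{\frac{60511}{13} - 27467}{15 + 28891} = - \frac{296560}{13 \cdot 28906} = \left(- \frac{296560}{13}\right) \frac{1}{28906} = - \frac{148280}{187889}$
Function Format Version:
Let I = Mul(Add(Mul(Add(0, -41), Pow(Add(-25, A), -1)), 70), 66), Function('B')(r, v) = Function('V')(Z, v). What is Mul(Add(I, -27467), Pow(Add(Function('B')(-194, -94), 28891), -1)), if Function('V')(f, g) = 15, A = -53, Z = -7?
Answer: Rational(-148280, 187889) ≈ -0.78919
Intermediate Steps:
Function('B')(r, v) = 15
I = Rational(60511, 13) (I = Mul(Add(Mul(Add(0, -41), Pow(Add(-25, -53), -1)), 70), 66) = Mul(Add(Mul(-41, Pow(-78, -1)), 70), 66) = Mul(Add(Mul(-41, Rational(-1, 78)), 70), 66) = Mul(Add(Rational(41, 78), 70), 66) = Mul(Rational(5501, 78), 66) = Rational(60511, 13) ≈ 4654.7)
Mul(Add(I, -27467), Pow(Add(Function('B')(-194, -94), 28891), -1)) = Mul(Add(Rational(60511, 13), -27467), Pow(Add(15, 28891), -1)) = Mul(Rational(-296560, 13), Pow(28906, -1)) = Mul(Rational(-296560, 13), Rational(1, 28906)) = Rational(-148280, 187889)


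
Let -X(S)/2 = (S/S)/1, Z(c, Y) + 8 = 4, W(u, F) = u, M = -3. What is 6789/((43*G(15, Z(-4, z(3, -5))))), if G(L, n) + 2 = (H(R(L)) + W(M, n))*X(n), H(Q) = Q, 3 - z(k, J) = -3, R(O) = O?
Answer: -6789/1118 ≈ -6.0724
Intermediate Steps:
z(k, J) = 6 (z(k, J) = 3 - 1*(-3) = 3 + 3 = 6)
Z(c, Y) = -4 (Z(c, Y) = -8 + 4 = -4)
X(S) = -2 (X(S) = -2*S/S/1 = -2)
G(L, n) = 4 - 2*L (G(L, n) = -2 + (L - 3)*(-2) = -2 + (-3 + L)*(-2) = -2 + (6 - 2*L) = 4 - 2*L)
6789/((43*G(15, Z(-4, z(3, -5))))) = 6789/((43*(4 - 2*15))) = 6789/((43*(4 - 30))) = 6789/((43*(-26))) = 6789/(-1118) = 6789*(-1/1118) = -6789/1118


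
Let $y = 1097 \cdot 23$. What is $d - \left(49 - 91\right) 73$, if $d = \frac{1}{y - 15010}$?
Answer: $\frac{31337587}{10221} \approx 3066.0$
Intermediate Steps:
$y = 25231$
$d = \frac{1}{10221}$ ($d = \frac{1}{25231 - 15010} = \frac{1}{10221} \approx 9.7838 \cdot 10^{-5}$)
$d - \left(49 - 91\right) 73 = \frac{1}{10221} - \left(49 - 91\right) 73 = \frac{1}{10221} - \left(-42\right) 73 = \frac{1}{10221} - -3066 = \frac{1}{10221} + 3066 = \frac{31337587}{10221}$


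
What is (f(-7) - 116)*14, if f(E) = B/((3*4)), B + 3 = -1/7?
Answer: -4883/3 ≈ -1627.7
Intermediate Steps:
B = -22/7 (B = -3 - 1/7 = -3 - 1*⅐ = -3 - ⅐ = -22/7 ≈ -3.1429)
f(E) = -11/42 (f(E) = -22/(7*(3*4)) = -22/7/12 = -22/7*1/12 = -11/42)
(f(-7) - 116)*14 = (-11/42 - 116)*14 = -4883/42*14 = -4883/3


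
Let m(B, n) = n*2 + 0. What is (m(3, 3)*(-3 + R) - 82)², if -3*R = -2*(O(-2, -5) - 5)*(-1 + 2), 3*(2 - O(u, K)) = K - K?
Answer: 12544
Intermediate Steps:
O(u, K) = 2 (O(u, K) = 2 - (K - K)/3 = 2 - ⅓*0 = 2 + 0 = 2)
R = -2 (R = -(-2)*(2 - 5)*(-1 + 2)/3 = -(-2)*(-3*1)/3 = -(-2)*(-3)/3 = -⅓*6 = -2)
m(B, n) = 2*n (m(B, n) = 2*n + 0 = 2*n)
(m(3, 3)*(-3 + R) - 82)² = ((2*3)*(-3 - 2) - 82)² = (6*(-5) - 82)² = (-30 - 82)² = (-112)² = 12544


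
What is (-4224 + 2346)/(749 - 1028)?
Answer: 626/93 ≈ 6.7312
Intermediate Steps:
(-4224 + 2346)/(749 - 1028) = -1878/(-279) = -1878*(-1/279) = 626/93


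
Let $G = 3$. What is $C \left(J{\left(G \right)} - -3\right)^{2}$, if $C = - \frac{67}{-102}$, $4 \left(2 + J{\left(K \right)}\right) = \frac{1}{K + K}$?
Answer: $\frac{41875}{58752} \approx 0.71274$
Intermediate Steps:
$J{\left(K \right)} = -2 + \frac{1}{8 K}$ ($J{\left(K \right)} = -2 + \frac{1}{4 \left(K + K\right)} = -2 + \frac{1}{4 \cdot 2 K} = -2 + \frac{\frac{1}{2} \frac{1}{K}}{4} = -2 + \frac{1}{8 K}$)
$C = \frac{67}{102}$ ($C = \left(-67\right) \left(- \frac{1}{102}\right) = \frac{67}{102} \approx 0.65686$)
$C \left(J{\left(G \right)} - -3\right)^{2} = \frac{67 \left(\left(-2 + \frac{1}{8 \cdot 3}\right) - -3\right)^{2}}{102} = \frac{67 \left(\left(-2 + \frac{1}{8} \cdot \frac{1}{3}\right) + \left(-3 + 6\right)\right)^{2}}{102} = \frac{67 \left(\left(-2 + \frac{1}{24}\right) + 3\right)^{2}}{102} = \frac{67 \left(- \frac{47}{24} + 3\right)^{2}}{102} = \frac{67 \left(\frac{25}{24}\right)^{2}}{102} = \frac{67}{102} \cdot \frac{625}{576} = \frac{41875}{58752}$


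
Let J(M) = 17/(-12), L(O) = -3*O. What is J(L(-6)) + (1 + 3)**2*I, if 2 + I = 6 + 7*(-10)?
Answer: -12689/12 ≈ -1057.4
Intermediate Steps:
J(M) = -17/12 (J(M) = 17*(-1/12) = -17/12)
I = -66 (I = -2 + (6 + 7*(-10)) = -2 + (6 - 70) = -2 - 64 = -66)
J(L(-6)) + (1 + 3)**2*I = -17/12 + (1 + 3)**2*(-66) = -17/12 + 4**2*(-66) = -17/12 + 16*(-66) = -17/12 - 1056 = -12689/12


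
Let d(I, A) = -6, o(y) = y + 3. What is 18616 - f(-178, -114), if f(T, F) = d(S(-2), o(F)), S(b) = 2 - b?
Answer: 18622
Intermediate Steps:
o(y) = 3 + y
f(T, F) = -6
18616 - f(-178, -114) = 18616 - 1*(-6) = 18616 + 6 = 18622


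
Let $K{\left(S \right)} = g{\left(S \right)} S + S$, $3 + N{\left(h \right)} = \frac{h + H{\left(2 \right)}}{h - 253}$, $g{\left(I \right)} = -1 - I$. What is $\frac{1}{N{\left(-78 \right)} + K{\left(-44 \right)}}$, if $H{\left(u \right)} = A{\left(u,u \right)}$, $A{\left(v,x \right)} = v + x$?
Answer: $- \frac{331}{641735} \approx -0.00051579$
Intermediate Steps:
$H{\left(u \right)} = 2 u$ ($H{\left(u \right)} = u + u = 2 u$)
$N{\left(h \right)} = -3 + \frac{4 + h}{-253 + h}$ ($N{\left(h \right)} = -3 + \frac{h + 2 \cdot 2}{h - 253} = -3 + \frac{h + 4}{-253 + h} = -3 + \frac{4 + h}{-253 + h}$)
$K{\left(S \right)} = S + S \left(-1 - S\right)$ ($K{\left(S \right)} = \left(-1 - S\right) S + S = S \left(-1 - S\right) + S = S + S \left(-1 - S\right)$)
$\frac{1}{N{\left(-78 \right)} + K{\left(-44 \right)}} = \frac{1}{\frac{763 - -156}{-253 - 78} - \left(-44\right)^{2}} = \frac{1}{\frac{763 + 156}{-331} - 1936} = \frac{1}{\left(- \frac{1}{331}\right) 919 - 1936} = \frac{1}{- \frac{919}{331} - 1936} = \frac{1}{- \frac{641735}{331}} = - \frac{331}{641735}$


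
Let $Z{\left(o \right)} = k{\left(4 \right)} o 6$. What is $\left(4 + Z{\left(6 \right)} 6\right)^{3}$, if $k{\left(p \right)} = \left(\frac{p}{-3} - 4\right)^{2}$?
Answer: $232381513792$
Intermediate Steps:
$k{\left(p \right)} = \left(-4 - \frac{p}{3}\right)^{2}$ ($k{\left(p \right)} = \left(p \left(- \frac{1}{3}\right) - 4\right)^{2} = \left(- \frac{p}{3} - 4\right)^{2} = \left(-4 - \frac{p}{3}\right)^{2}$)
$Z{\left(o \right)} = \frac{512 o}{3}$ ($Z{\left(o \right)} = \frac{\left(12 + 4\right)^{2}}{9} o 6 = \frac{16^{2}}{9} o 6 = \frac{1}{9} \cdot 256 o 6 = \frac{256 o}{9} \cdot 6 = \frac{512 o}{3}$)
$\left(4 + Z{\left(6 \right)} 6\right)^{3} = \left(4 + \frac{512}{3} \cdot 6 \cdot 6\right)^{3} = \left(4 + 1024 \cdot 6\right)^{3} = \left(4 + 6144\right)^{3} = 6148^{3} = 232381513792$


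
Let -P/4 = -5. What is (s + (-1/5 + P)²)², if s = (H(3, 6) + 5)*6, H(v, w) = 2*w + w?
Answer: 175589001/625 ≈ 2.8094e+5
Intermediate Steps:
P = 20 (P = -4*(-5) = 20)
H(v, w) = 3*w
s = 138 (s = (3*6 + 5)*6 = (18 + 5)*6 = 23*6 = 138)
(s + (-1/5 + P)²)² = (138 + (-1/5 + 20)²)² = (138 + (-1*⅕ + 20)²)² = (138 + (-⅕ + 20)²)² = (138 + (99/5)²)² = (138 + 9801/25)² = (13251/25)² = 175589001/625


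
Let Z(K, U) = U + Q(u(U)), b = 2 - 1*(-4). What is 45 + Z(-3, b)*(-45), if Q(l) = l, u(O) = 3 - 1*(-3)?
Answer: -495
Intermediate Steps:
u(O) = 6 (u(O) = 3 + 3 = 6)
b = 6 (b = 2 + 4 = 6)
Z(K, U) = 6 + U (Z(K, U) = U + 6 = 6 + U)
45 + Z(-3, b)*(-45) = 45 + (6 + 6)*(-45) = 45 + 12*(-45) = 45 - 540 = -495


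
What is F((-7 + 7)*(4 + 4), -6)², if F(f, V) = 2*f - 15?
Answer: 225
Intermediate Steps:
F(f, V) = -15 + 2*f
F((-7 + 7)*(4 + 4), -6)² = (-15 + 2*((-7 + 7)*(4 + 4)))² = (-15 + 2*(0*8))² = (-15 + 2*0)² = (-15 + 0)² = (-15)² = 225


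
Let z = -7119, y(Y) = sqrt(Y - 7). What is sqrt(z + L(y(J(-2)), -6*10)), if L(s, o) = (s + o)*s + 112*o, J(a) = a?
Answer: 2*sqrt(-3462 - 45*I) ≈ 0.76479 - 117.68*I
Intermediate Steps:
y(Y) = sqrt(-7 + Y)
L(s, o) = 112*o + s*(o + s) (L(s, o) = (o + s)*s + 112*o = s*(o + s) + 112*o = 112*o + s*(o + s))
sqrt(z + L(y(J(-2)), -6*10)) = sqrt(-7119 + ((sqrt(-7 - 2))**2 + 112*(-6*10) + (-6*10)*sqrt(-7 - 2))) = sqrt(-7119 + ((sqrt(-9))**2 + 112*(-60) - 180*I)) = sqrt(-7119 + ((3*I)**2 - 6720 - 180*I)) = sqrt(-7119 + (-9 - 6720 - 180*I)) = sqrt(-7119 + (-6729 - 180*I)) = sqrt(-13848 - 180*I)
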